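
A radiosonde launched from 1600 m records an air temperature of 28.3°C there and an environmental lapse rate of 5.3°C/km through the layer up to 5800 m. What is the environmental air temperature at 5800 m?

1600–5800 m, environmental: Δz = 4.2 km ⇒ ΔT = -22.26°C; T = 6.04°C

6.04°C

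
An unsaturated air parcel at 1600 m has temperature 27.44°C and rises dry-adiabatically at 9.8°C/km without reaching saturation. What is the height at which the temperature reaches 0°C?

Height above start = (27.44 − 0) / 9.8 = 2.8 km
Altitude = 1600 m + 2800 m = 4400 m

4400 m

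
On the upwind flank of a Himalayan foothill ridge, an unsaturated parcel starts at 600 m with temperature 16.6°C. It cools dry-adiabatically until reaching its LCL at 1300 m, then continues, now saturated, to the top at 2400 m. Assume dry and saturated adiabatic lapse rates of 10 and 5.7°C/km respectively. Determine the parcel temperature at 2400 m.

600–1300 m, dry: Δz = 0.7 km ⇒ ΔT = -7°C; T = 9.6°C
1300–2400 m, saturated: Δz = 1.1 km ⇒ ΔT = -6.27°C; T = 3.33°C

3.33°C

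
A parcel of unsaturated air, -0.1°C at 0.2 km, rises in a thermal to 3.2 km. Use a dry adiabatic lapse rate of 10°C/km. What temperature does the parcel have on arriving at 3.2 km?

200 → 3200 m (dry adiabatic, 10°C/km): ΔT = -10 × 3 = -30°C → T = -30.1°C

-30.1°C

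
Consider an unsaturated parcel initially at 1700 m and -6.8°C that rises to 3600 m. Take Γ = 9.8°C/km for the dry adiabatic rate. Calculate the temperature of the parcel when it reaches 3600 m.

-25.42°C

From 1700 m to 3600 m (dry adiabatic): cools by 9.8 × 1.9 = 18.62°C, giving -25.42°C.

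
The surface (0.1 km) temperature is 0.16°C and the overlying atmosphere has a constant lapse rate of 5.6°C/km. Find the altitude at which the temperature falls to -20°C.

3.7 km

Height above start = (0.16 − (-20)) / 5.6 = 3.6 km
Altitude = 100 m + 3600 m = 3700 m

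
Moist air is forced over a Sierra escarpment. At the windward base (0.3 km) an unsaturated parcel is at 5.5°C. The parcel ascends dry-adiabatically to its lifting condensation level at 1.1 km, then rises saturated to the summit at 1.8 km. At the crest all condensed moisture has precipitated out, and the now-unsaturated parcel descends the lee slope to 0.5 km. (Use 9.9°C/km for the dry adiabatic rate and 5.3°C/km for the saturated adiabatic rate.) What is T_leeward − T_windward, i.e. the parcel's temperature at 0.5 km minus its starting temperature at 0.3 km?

300 → 1100 m (dry, 9.9°C/km): ΔT = -9.9 × 0.8 = -7.92°C → T = -2.42°C
1100 → 1800 m (saturated, 5.3°C/km): ΔT = -5.3 × 0.7 = -3.71°C → T = -6.13°C
1800 → 500 m (dry descent, 9.9°C/km): ΔT = +9.9 × 1.3 = +12.87°C → T = 6.74°C
Net change vs windward start: 6.74 − 5.5 = +1.24°C

+1.24°C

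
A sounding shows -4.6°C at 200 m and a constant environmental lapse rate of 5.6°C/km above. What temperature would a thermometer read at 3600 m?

-23.64°C

Environmental to 3600 m: -5.6 × 3.4 km = -19.04°C, so T = -23.64°C.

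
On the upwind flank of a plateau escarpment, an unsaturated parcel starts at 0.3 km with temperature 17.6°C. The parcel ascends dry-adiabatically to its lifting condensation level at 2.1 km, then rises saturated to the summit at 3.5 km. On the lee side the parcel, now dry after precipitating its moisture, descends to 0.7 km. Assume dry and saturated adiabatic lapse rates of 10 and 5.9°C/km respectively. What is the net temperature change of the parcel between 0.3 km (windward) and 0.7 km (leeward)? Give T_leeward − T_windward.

+1.74°C

From 300 m to 2100 m (dry): cools by 10 × 1.8 = 18°C, giving -0.4°C.
From 2100 m to 3500 m (saturated): cools by 5.9 × 1.4 = 8.26°C, giving -8.66°C.
From 3500 m to 700 m (dry descent): warms by 10 × 2.8 = 28°C, giving 19.34°C.
Net change vs windward start: 19.34 − 17.6 = +1.74°C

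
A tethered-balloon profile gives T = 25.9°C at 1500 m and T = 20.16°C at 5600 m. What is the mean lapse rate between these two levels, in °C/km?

Γ = −ΔT/Δz = (25.9 − 20.16) / (5600 − 1500) m
  = 5.74°C / 4.1 km = 1.4°C/km

1.4°C/km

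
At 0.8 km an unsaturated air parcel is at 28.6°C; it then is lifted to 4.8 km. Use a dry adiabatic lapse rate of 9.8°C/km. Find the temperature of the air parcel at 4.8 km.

-10.6°C

800 → 4800 m (dry adiabatic, 9.8°C/km): ΔT = -9.8 × 4 = -39.2°C → T = -10.6°C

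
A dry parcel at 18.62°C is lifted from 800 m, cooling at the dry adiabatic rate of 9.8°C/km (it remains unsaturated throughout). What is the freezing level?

2700 m

Height above start = (18.62 − 0) / 9.8 = 1.9 km
Altitude = 800 m + 1900 m = 2700 m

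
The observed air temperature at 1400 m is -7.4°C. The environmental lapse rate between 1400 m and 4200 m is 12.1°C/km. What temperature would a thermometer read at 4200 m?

-41.28°C

1400–4200 m, environmental: Δz = 2.8 km ⇒ ΔT = -33.88°C; T = -41.28°C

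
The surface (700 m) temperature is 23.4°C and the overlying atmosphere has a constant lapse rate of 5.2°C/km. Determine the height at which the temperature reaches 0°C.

Height above start = (23.4 − 0) / 5.2 = 4.5 km
Altitude = 700 m + 4500 m = 5200 m

5200 m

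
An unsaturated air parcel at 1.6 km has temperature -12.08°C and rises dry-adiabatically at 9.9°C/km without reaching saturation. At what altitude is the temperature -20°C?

Height above start = (-12.08 − (-20)) / 9.9 = 0.8 km
Altitude = 1600 m + 800 m = 2400 m

2.4 km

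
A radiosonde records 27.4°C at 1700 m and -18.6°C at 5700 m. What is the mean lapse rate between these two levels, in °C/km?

Γ = −ΔT/Δz = (27.4 − (-18.6)) / (5700 − 1700) m
  = 46°C / 4 km = 11.5°C/km

11.5°C/km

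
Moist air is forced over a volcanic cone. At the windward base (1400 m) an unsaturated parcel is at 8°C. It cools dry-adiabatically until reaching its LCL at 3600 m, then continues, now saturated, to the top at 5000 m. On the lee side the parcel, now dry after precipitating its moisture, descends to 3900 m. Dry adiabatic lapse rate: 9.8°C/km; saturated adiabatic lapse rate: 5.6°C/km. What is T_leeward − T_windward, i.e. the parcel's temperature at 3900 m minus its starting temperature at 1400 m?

-18.62°C

1400–3600 m, dry: Δz = 2.2 km ⇒ ΔT = -21.56°C; T = -13.56°C
3600–5000 m, saturated: Δz = 1.4 km ⇒ ΔT = -7.84°C; T = -21.4°C
5000–3900 m, dry descent: Δz = 1.1 km ⇒ ΔT = +10.78°C; T = -10.62°C
Net change vs windward start: -10.62 − 8 = -18.62°C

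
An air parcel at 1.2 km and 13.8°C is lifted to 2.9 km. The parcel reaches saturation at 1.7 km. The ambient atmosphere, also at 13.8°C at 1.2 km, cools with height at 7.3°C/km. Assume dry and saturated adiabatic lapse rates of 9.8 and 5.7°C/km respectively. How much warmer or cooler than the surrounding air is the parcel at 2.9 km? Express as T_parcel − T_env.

Parcel:
  1200–1700 m, dry: Δz = 0.5 km ⇒ ΔT = -4.9°C; T = 8.9°C
  1700–2900 m, saturated: Δz = 1.2 km ⇒ ΔT = -6.84°C; T = 2.06°C
Environment:
  1200–2900 m, environment: Δz = 1.7 km ⇒ ΔT = -12.41°C; T = 1.39°C
T_parcel − T_env = 2.06 − 1.39 = +0.67°C

+0.67°C (parcel warmer than environment)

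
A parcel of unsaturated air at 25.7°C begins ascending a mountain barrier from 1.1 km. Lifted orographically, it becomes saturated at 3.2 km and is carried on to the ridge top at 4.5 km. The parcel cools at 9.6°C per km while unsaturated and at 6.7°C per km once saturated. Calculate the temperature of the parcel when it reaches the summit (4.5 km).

-3.17°C

1100–3200 m, dry: Δz = 2.1 km ⇒ ΔT = -20.16°C; T = 5.54°C
3200–4500 m, saturated: Δz = 1.3 km ⇒ ΔT = -8.71°C; T = -3.17°C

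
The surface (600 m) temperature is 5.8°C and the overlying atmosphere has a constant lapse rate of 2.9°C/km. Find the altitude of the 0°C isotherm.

2600 m

Height above start = (5.8 − 0) / 2.9 = 2 km
Altitude = 600 m + 2000 m = 2600 m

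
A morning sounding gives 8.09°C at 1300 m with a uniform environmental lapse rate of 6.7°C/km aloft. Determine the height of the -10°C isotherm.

Height above start = (8.09 − (-10)) / 6.7 = 2.7 km
Altitude = 1300 m + 2700 m = 4000 m

4000 m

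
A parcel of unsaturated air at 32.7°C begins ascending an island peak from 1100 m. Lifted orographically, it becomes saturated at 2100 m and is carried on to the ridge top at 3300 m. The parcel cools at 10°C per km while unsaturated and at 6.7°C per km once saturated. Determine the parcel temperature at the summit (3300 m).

1100–2100 m, dry: Δz = 1 km ⇒ ΔT = -10°C; T = 22.7°C
2100–3300 m, saturated: Δz = 1.2 km ⇒ ΔT = -8.04°C; T = 14.66°C

14.66°C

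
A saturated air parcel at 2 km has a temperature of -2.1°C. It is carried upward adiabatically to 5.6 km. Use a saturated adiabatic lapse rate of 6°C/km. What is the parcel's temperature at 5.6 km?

-23.7°C

2000–5600 m, saturated adiabatic: Δz = 3.6 km ⇒ ΔT = -21.6°C; T = -23.7°C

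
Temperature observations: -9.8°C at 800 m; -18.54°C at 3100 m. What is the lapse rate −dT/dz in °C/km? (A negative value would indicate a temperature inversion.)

Γ = −ΔT/Δz = (-9.8 − (-18.54)) / (3100 − 800) m
  = 8.74°C / 2.3 km = 3.8°C/km

3.8°C/km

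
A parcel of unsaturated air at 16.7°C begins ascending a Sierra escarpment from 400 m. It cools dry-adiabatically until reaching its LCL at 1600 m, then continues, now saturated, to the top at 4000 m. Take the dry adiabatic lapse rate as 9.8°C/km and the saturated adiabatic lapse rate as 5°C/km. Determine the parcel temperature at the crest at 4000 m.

From 400 m to 1600 m (dry): cools by 9.8 × 1.2 = 11.76°C, giving 4.94°C.
From 1600 m to 4000 m (saturated): cools by 5 × 2.4 = 12°C, giving -7.06°C.

-7.06°C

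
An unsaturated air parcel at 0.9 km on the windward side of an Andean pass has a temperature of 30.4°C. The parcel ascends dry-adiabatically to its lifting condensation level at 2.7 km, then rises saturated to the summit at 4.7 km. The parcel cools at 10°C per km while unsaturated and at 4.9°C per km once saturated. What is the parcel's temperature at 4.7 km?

2.6°C

Dry to 2700 m: -10 × 1.8 km = -18°C, so T = 12.4°C.
Saturated to 4700 m: -4.9 × 2 km = -9.8°C, so T = 2.6°C.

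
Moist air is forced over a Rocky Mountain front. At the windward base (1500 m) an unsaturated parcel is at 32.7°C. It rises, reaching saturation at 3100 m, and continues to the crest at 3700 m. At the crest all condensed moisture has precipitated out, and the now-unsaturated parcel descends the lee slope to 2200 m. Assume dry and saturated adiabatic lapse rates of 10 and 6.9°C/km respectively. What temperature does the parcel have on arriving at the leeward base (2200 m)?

1500–3100 m, dry: Δz = 1.6 km ⇒ ΔT = -16°C; T = 16.7°C
3100–3700 m, saturated: Δz = 0.6 km ⇒ ΔT = -4.14°C; T = 12.56°C
3700–2200 m, dry descent: Δz = 1.5 km ⇒ ΔT = +15°C; T = 27.56°C

27.56°C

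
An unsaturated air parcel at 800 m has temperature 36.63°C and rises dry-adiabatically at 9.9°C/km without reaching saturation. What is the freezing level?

4500 m

Height above start = (36.63 − 0) / 9.9 = 3.7 km
Altitude = 800 m + 3700 m = 4500 m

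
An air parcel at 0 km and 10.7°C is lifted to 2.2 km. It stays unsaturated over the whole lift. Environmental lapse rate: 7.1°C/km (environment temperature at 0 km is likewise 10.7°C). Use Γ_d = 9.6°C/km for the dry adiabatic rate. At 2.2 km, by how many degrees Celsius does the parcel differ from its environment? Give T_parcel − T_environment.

Parcel:
  Dry to 2200 m: -9.6 × 2.2 km = -21.12°C, so T = -10.42°C.
Environment:
  Environment to 2200 m: -7.1 × 2.2 km = -15.62°C, so T = -4.92°C.
T_parcel − T_env = -10.42 − (-4.92) = -5.5°C

-5.5°C (parcel cooler than environment)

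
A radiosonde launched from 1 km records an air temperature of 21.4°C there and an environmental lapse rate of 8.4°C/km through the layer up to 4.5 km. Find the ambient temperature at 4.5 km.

-8°C

1000 → 4500 m (environmental, 8.4°C/km): ΔT = -8.4 × 3.5 = -29.4°C → T = -8°C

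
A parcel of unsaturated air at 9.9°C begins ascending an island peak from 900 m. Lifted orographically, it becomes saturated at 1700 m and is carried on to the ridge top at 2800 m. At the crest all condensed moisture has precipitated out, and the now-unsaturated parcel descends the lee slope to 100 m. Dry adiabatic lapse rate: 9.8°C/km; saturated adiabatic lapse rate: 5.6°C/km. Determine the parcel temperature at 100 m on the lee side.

22.36°C

From 900 m to 1700 m (dry): cools by 9.8 × 0.8 = 7.84°C, giving 2.06°C.
From 1700 m to 2800 m (saturated): cools by 5.6 × 1.1 = 6.16°C, giving -4.1°C.
From 2800 m to 100 m (dry descent): warms by 9.8 × 2.7 = 26.46°C, giving 22.36°C.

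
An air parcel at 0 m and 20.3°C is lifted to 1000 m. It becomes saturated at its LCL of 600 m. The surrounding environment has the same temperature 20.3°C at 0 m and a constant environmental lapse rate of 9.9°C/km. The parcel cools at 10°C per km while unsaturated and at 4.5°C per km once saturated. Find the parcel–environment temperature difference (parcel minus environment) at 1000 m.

+2.1°C (parcel warmer than environment)

Parcel:
  Dry to 600 m: -10 × 0.6 km = -6°C, so T = 14.3°C.
  Saturated to 1000 m: -4.5 × 0.4 km = -1.8°C, so T = 12.5°C.
Environment:
  Environment to 1000 m: -9.9 × 1 km = -9.9°C, so T = 10.4°C.
T_parcel − T_env = 12.5 − 10.4 = +2.1°C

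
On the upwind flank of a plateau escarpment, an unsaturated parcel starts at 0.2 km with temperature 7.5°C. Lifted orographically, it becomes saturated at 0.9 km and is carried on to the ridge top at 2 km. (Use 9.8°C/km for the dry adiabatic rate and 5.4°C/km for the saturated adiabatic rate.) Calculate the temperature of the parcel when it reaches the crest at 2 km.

-5.3°C

From 200 m to 900 m (dry): cools by 9.8 × 0.7 = 6.86°C, giving 0.64°C.
From 900 m to 2000 m (saturated): cools by 5.4 × 1.1 = 5.94°C, giving -5.3°C.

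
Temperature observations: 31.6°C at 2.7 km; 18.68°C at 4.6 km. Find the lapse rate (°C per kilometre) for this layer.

Γ = −ΔT/Δz = (31.6 − 18.68) / (4600 − 2700) m
  = 12.92°C / 1.9 km = 6.8°C/km

6.8°C/km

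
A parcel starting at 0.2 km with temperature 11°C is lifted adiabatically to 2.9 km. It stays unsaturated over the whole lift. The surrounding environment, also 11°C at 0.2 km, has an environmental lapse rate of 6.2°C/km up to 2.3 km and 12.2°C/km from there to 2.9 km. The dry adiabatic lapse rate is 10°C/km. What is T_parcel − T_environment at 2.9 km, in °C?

-6.66°C (parcel cooler than environment)

Parcel:
  200 → 2900 m (dry, 10°C/km): ΔT = -10 × 2.7 = -27°C → T = -16°C
Environment:
  200 → 2300 m (environment, lower layer, 6.2°C/km): ΔT = -6.2 × 2.1 = -13.02°C → T = -2.02°C
  2300 → 2900 m (environment, upper layer, 12.2°C/km): ΔT = -12.2 × 0.6 = -7.32°C → T = -9.34°C
T_parcel − T_env = -16 − (-9.34) = -6.66°C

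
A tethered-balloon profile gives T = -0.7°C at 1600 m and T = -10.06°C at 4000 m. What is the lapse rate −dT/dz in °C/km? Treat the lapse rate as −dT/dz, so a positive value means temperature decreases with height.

3.9°C/km

Γ = −ΔT/Δz = (-0.7 − (-10.06)) / (4000 − 1600) m
  = 9.36°C / 2.4 km = 3.9°C/km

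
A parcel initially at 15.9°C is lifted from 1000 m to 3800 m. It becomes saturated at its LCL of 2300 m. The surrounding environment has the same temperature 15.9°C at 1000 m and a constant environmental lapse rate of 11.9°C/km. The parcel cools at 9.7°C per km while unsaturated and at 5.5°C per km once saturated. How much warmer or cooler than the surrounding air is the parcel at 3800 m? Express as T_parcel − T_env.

Parcel:
  1000–2300 m, dry: Δz = 1.3 km ⇒ ΔT = -12.61°C; T = 3.29°C
  2300–3800 m, saturated: Δz = 1.5 km ⇒ ΔT = -8.25°C; T = -4.96°C
Environment:
  1000–3800 m, environment: Δz = 2.8 km ⇒ ΔT = -33.32°C; T = -17.42°C
T_parcel − T_env = -4.96 − (-17.42) = +12.46°C

+12.46°C (parcel warmer than environment)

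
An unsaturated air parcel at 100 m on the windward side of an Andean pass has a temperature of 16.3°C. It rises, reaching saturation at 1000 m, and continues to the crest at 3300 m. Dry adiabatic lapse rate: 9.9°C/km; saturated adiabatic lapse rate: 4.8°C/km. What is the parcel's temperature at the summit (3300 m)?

-3.65°C

100–1000 m, dry: Δz = 0.9 km ⇒ ΔT = -8.91°C; T = 7.39°C
1000–3300 m, saturated: Δz = 2.3 km ⇒ ΔT = -11.04°C; T = -3.65°C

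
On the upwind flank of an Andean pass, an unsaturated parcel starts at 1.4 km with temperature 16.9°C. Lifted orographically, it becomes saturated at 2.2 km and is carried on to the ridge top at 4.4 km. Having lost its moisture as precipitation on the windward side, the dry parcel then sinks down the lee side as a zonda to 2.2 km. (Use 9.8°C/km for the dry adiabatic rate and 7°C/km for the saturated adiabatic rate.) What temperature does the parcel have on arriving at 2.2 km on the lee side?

15.22°C

1400 → 2200 m (dry, 9.8°C/km): ΔT = -9.8 × 0.8 = -7.84°C → T = 9.06°C
2200 → 4400 m (saturated, 7°C/km): ΔT = -7 × 2.2 = -15.4°C → T = -6.34°C
4400 → 2200 m (dry descent, 9.8°C/km): ΔT = +9.8 × 2.2 = +21.56°C → T = 15.22°C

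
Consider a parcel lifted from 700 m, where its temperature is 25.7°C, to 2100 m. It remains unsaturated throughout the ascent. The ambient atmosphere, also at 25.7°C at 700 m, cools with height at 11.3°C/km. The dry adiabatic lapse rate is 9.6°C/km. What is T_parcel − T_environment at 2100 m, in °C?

Parcel:
  From 700 m to 2100 m (dry): cools by 9.6 × 1.4 = 13.44°C, giving 12.26°C.
Environment:
  From 700 m to 2100 m (environment): cools by 11.3 × 1.4 = 15.82°C, giving 9.88°C.
T_parcel − T_env = 12.26 − 9.88 = +2.38°C

+2.38°C (parcel warmer than environment)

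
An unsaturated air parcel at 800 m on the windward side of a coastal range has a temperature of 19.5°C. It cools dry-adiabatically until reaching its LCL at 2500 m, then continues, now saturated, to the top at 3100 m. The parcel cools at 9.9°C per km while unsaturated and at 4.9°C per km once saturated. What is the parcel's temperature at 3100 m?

Dry to 2500 m: -9.9 × 1.7 km = -16.83°C, so T = 2.67°C.
Saturated to 3100 m: -4.9 × 0.6 km = -2.94°C, so T = -0.27°C.

-0.27°C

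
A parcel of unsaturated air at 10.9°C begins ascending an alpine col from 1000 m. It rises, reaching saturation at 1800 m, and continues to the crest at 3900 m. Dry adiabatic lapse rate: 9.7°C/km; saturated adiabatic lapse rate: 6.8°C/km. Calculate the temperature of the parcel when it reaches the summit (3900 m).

-11.14°C

Dry to 1800 m: -9.7 × 0.8 km = -7.76°C, so T = 3.14°C.
Saturated to 3900 m: -6.8 × 2.1 km = -14.28°C, so T = -11.14°C.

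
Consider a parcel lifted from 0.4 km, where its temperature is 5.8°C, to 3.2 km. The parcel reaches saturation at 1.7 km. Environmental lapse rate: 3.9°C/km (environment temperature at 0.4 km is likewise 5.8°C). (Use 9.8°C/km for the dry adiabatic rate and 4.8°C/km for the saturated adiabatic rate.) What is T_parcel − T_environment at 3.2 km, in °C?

Parcel:
  Dry to 1700 m: -9.8 × 1.3 km = -12.74°C, so T = -6.94°C.
  Saturated to 3200 m: -4.8 × 1.5 km = -7.2°C, so T = -14.14°C.
Environment:
  Environment to 3200 m: -3.9 × 2.8 km = -10.92°C, so T = -5.12°C.
T_parcel − T_env = -14.14 − (-5.12) = -9.02°C

-9.02°C (parcel cooler than environment)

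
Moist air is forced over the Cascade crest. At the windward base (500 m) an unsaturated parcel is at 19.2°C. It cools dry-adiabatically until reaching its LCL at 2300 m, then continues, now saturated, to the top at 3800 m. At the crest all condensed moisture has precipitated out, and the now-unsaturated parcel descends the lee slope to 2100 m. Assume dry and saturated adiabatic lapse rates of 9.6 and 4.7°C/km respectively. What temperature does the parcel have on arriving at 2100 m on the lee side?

500 → 2300 m (dry, 9.6°C/km): ΔT = -9.6 × 1.8 = -17.28°C → T = 1.92°C
2300 → 3800 m (saturated, 4.7°C/km): ΔT = -4.7 × 1.5 = -7.05°C → T = -5.13°C
3800 → 2100 m (dry descent, 9.6°C/km): ΔT = +9.6 × 1.7 = +16.32°C → T = 11.19°C

11.19°C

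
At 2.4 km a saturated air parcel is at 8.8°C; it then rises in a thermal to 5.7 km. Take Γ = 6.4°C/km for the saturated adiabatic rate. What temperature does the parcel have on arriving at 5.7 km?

-12.32°C

From 2400 m to 5700 m (saturated adiabatic): cools by 6.4 × 3.3 = 21.12°C, giving -12.32°C.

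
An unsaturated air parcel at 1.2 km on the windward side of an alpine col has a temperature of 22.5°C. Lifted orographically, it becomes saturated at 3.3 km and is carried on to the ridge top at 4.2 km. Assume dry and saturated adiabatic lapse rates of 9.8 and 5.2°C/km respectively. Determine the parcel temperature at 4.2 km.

-2.76°C

1200 → 3300 m (dry, 9.8°C/km): ΔT = -9.8 × 2.1 = -20.58°C → T = 1.92°C
3300 → 4200 m (saturated, 5.2°C/km): ΔT = -5.2 × 0.9 = -4.68°C → T = -2.76°C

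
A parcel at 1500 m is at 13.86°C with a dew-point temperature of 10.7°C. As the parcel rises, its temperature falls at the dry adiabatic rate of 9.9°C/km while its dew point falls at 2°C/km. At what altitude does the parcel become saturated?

T and T_d converge at 9.9 − 2 = 7.9°C per km
Height above start = (13.86 − 10.7) / 7.9 = 0.4 km
LCL altitude = 1500 m + 400 m = 1900 m

1900 m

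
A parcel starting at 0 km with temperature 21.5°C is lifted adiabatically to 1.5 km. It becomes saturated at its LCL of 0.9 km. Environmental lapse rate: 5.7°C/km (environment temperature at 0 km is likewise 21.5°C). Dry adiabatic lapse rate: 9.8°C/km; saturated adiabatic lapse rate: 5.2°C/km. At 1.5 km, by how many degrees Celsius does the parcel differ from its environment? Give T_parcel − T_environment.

-3.39°C (parcel cooler than environment)

Parcel:
  0 → 900 m (dry, 9.8°C/km): ΔT = -9.8 × 0.9 = -8.82°C → T = 12.68°C
  900 → 1500 m (saturated, 5.2°C/km): ΔT = -5.2 × 0.6 = -3.12°C → T = 9.56°C
Environment:
  0 → 1500 m (environment, 5.7°C/km): ΔT = -5.7 × 1.5 = -8.55°C → T = 12.95°C
T_parcel − T_env = 9.56 − 12.95 = -3.39°C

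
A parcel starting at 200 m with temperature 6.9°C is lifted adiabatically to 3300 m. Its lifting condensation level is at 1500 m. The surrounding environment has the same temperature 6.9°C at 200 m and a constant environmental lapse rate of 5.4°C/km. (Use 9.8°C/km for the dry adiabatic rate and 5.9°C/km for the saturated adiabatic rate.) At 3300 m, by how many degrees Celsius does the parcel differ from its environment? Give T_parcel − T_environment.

-6.62°C (parcel cooler than environment)

Parcel:
  200–1500 m, dry: Δz = 1.3 km ⇒ ΔT = -12.74°C; T = -5.84°C
  1500–3300 m, saturated: Δz = 1.8 km ⇒ ΔT = -10.62°C; T = -16.46°C
Environment:
  200–3300 m, environment: Δz = 3.1 km ⇒ ΔT = -16.74°C; T = -9.84°C
T_parcel − T_env = -16.46 − (-9.84) = -6.62°C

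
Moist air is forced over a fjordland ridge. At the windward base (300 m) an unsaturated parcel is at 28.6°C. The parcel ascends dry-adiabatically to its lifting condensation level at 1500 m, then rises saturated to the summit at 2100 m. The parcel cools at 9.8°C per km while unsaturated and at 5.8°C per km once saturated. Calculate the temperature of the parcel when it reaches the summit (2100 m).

13.36°C

300 → 1500 m (dry, 9.8°C/km): ΔT = -9.8 × 1.2 = -11.76°C → T = 16.84°C
1500 → 2100 m (saturated, 5.8°C/km): ΔT = -5.8 × 0.6 = -3.48°C → T = 13.36°C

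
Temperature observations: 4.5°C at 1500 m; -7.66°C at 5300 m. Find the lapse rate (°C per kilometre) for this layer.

Γ = −ΔT/Δz = (4.5 − (-7.66)) / (5300 − 1500) m
  = 12.16°C / 3.8 km = 3.2°C/km

3.2°C/km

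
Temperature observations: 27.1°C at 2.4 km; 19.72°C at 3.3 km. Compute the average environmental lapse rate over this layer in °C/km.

Γ = −ΔT/Δz = (27.1 − 19.72) / (3300 − 2400) m
  = 7.38°C / 0.9 km = 8.2°C/km

8.2°C/km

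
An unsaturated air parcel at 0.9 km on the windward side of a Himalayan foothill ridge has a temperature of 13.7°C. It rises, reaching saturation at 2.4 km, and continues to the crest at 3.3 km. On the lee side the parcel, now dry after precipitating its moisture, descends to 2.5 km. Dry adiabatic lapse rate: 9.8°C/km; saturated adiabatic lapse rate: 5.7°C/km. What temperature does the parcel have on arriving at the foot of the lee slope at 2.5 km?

900 → 2400 m (dry, 9.8°C/km): ΔT = -9.8 × 1.5 = -14.7°C → T = -1°C
2400 → 3300 m (saturated, 5.7°C/km): ΔT = -5.7 × 0.9 = -5.13°C → T = -6.13°C
3300 → 2500 m (dry descent, 9.8°C/km): ΔT = +9.8 × 0.8 = +7.84°C → T = 1.71°C

1.71°C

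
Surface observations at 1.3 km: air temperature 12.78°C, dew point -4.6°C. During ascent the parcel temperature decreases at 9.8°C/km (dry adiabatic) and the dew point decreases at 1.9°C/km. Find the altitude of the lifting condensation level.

3.5 km

T and T_d converge at 9.8 − 1.9 = 7.9°C per km
Height above start = (12.78 − (-4.6)) / 7.9 = 2.2 km
LCL altitude = 1300 m + 2200 m = 3500 m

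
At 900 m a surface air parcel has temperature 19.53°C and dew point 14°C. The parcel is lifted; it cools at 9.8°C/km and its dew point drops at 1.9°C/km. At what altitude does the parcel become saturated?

T and T_d converge at 9.8 − 1.9 = 7.9°C per km
Height above start = (19.53 − 14) / 7.9 = 0.7 km
LCL altitude = 900 m + 700 m = 1600 m

1600 m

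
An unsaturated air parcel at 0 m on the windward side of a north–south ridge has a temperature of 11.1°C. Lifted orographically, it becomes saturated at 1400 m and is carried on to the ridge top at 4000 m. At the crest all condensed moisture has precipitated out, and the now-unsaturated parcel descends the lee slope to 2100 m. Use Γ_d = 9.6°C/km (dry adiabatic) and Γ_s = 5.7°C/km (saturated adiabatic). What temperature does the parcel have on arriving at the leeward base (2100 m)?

1.08°C

0–1400 m, dry: Δz = 1.4 km ⇒ ΔT = -13.44°C; T = -2.34°C
1400–4000 m, saturated: Δz = 2.6 km ⇒ ΔT = -14.82°C; T = -17.16°C
4000–2100 m, dry descent: Δz = 1.9 km ⇒ ΔT = +18.24°C; T = 1.08°C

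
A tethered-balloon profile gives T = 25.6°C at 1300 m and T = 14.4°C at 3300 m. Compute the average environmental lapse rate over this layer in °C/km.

Γ = −ΔT/Δz = (25.6 − 14.4) / (3300 − 1300) m
  = 11.2°C / 2 km = 5.6°C/km

5.6°C/km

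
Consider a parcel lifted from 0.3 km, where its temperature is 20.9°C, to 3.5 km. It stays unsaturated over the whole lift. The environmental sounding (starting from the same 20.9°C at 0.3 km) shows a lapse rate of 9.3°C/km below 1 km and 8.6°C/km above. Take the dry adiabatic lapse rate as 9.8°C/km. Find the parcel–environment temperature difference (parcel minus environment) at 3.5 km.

-3.35°C (parcel cooler than environment)

Parcel:
  Dry to 3500 m: -9.8 × 3.2 km = -31.36°C, so T = -10.46°C.
Environment:
  Environment, lower layer to 1000 m: -9.3 × 0.7 km = -6.51°C, so T = 14.39°C.
  Environment, upper layer to 3500 m: -8.6 × 2.5 km = -21.5°C, so T = -7.11°C.
T_parcel − T_env = -10.46 − (-7.11) = -3.35°C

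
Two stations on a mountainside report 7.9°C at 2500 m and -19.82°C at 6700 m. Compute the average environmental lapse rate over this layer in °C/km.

6.6°C/km

Γ = −ΔT/Δz = (7.9 − (-19.82)) / (6700 − 2500) m
  = 27.72°C / 4.2 km = 6.6°C/km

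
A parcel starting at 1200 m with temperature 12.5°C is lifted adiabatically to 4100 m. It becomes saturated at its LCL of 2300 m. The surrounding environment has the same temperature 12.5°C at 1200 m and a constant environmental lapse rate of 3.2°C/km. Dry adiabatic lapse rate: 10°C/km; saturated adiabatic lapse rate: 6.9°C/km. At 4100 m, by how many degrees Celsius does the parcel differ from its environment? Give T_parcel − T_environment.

-14.14°C (parcel cooler than environment)

Parcel:
  1200 → 2300 m (dry, 10°C/km): ΔT = -10 × 1.1 = -11°C → T = 1.5°C
  2300 → 4100 m (saturated, 6.9°C/km): ΔT = -6.9 × 1.8 = -12.42°C → T = -10.92°C
Environment:
  1200 → 4100 m (environment, 3.2°C/km): ΔT = -3.2 × 2.9 = -9.28°C → T = 3.22°C
T_parcel − T_env = -10.92 − 3.22 = -14.14°C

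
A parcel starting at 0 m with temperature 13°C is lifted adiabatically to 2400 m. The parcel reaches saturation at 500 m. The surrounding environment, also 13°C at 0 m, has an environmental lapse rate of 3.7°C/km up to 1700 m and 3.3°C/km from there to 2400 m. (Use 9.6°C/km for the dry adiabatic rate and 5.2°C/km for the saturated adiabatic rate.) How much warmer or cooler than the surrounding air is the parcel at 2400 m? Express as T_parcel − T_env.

-6.08°C (parcel cooler than environment)

Parcel:
  0 → 500 m (dry, 9.6°C/km): ΔT = -9.6 × 0.5 = -4.8°C → T = 8.2°C
  500 → 2400 m (saturated, 5.2°C/km): ΔT = -5.2 × 1.9 = -9.88°C → T = -1.68°C
Environment:
  0 → 1700 m (environment, lower layer, 3.7°C/km): ΔT = -3.7 × 1.7 = -6.29°C → T = 6.71°C
  1700 → 2400 m (environment, upper layer, 3.3°C/km): ΔT = -3.3 × 0.7 = -2.31°C → T = 4.4°C
T_parcel − T_env = -1.68 − 4.4 = -6.08°C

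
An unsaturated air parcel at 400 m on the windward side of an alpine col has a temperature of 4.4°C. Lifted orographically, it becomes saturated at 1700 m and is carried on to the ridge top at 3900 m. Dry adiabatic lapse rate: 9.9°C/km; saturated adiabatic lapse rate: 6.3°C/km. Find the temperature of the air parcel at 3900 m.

-22.33°C

Dry to 1700 m: -9.9 × 1.3 km = -12.87°C, so T = -8.47°C.
Saturated to 3900 m: -6.3 × 2.2 km = -13.86°C, so T = -22.33°C.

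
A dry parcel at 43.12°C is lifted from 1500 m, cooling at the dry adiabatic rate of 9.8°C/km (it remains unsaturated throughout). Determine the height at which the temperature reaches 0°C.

5900 m

Height above start = (43.12 − 0) / 9.8 = 4.4 km
Altitude = 1500 m + 4400 m = 5900 m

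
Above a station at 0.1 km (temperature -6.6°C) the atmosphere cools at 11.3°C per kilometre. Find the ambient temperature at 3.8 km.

From 100 m to 3800 m (environmental): cools by 11.3 × 3.7 = 41.81°C, giving -48.41°C.

-48.41°C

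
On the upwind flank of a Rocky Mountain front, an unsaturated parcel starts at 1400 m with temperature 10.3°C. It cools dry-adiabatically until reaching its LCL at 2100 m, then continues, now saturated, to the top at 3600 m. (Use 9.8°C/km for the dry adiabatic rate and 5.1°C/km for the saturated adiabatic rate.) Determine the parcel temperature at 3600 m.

-4.21°C

Dry to 2100 m: -9.8 × 0.7 km = -6.86°C, so T = 3.44°C.
Saturated to 3600 m: -5.1 × 1.5 km = -7.65°C, so T = -4.21°C.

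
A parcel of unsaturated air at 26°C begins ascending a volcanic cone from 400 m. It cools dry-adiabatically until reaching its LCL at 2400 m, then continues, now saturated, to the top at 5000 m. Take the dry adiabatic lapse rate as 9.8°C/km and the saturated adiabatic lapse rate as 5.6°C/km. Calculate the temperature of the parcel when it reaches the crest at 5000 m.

400 → 2400 m (dry, 9.8°C/km): ΔT = -9.8 × 2 = -19.6°C → T = 6.4°C
2400 → 5000 m (saturated, 5.6°C/km): ΔT = -5.6 × 2.6 = -14.56°C → T = -8.16°C

-8.16°C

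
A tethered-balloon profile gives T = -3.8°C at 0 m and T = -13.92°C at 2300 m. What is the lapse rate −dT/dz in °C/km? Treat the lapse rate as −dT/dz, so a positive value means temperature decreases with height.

Γ = −ΔT/Δz = (-3.8 − (-13.92)) / (2300 − 0) m
  = 10.12°C / 2.3 km = 4.4°C/km

4.4°C/km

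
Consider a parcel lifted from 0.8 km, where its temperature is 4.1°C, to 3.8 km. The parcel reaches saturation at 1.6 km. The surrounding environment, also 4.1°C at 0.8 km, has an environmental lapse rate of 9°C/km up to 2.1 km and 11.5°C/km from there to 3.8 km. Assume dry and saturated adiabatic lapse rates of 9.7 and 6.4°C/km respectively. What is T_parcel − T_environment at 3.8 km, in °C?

Parcel:
  From 800 m to 1600 m (dry): cools by 9.7 × 0.8 = 7.76°C, giving -3.66°C.
  From 1600 m to 3800 m (saturated): cools by 6.4 × 2.2 = 14.08°C, giving -17.74°C.
Environment:
  From 800 m to 2100 m (environment, lower layer): cools by 9 × 1.3 = 11.7°C, giving -7.6°C.
  From 2100 m to 3800 m (environment, upper layer): cools by 11.5 × 1.7 = 19.55°C, giving -27.15°C.
T_parcel − T_env = -17.74 − (-27.15) = +9.41°C

+9.41°C (parcel warmer than environment)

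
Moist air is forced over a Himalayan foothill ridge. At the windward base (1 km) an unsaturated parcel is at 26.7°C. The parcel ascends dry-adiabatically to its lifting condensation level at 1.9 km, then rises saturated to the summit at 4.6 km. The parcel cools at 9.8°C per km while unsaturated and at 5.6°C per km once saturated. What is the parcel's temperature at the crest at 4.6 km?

2.76°C

Dry to 1900 m: -9.8 × 0.9 km = -8.82°C, so T = 17.88°C.
Saturated to 4600 m: -5.6 × 2.7 km = -15.12°C, so T = 2.76°C.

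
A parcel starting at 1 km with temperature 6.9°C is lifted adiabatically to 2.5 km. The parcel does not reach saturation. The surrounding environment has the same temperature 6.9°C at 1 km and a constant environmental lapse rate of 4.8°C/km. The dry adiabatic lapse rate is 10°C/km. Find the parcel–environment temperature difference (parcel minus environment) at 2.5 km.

-7.8°C (parcel cooler than environment)

Parcel:
  1000–2500 m, dry: Δz = 1.5 km ⇒ ΔT = -15°C; T = -8.1°C
Environment:
  1000–2500 m, environment: Δz = 1.5 km ⇒ ΔT = -7.2°C; T = -0.3°C
T_parcel − T_env = -8.1 − (-0.3) = -7.8°C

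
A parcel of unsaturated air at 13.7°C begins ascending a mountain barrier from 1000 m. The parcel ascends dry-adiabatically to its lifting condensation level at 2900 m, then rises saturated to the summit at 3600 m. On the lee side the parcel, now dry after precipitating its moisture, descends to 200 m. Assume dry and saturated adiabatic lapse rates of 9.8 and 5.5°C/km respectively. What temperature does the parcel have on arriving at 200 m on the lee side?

From 1000 m to 2900 m (dry): cools by 9.8 × 1.9 = 18.62°C, giving -4.92°C.
From 2900 m to 3600 m (saturated): cools by 5.5 × 0.7 = 3.85°C, giving -8.77°C.
From 3600 m to 200 m (dry descent): warms by 9.8 × 3.4 = 33.32°C, giving 24.55°C.

24.55°C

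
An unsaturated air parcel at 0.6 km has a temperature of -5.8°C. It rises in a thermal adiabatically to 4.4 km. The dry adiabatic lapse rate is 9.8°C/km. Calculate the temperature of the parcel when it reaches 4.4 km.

600 → 4400 m (dry adiabatic, 9.8°C/km): ΔT = -9.8 × 3.8 = -37.24°C → T = -43.04°C

-43.04°C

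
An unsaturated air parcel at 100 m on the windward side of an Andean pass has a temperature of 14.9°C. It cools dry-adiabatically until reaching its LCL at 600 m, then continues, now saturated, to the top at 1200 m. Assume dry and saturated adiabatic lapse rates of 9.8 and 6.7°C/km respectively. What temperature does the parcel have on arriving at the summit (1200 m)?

5.98°C

From 100 m to 600 m (dry): cools by 9.8 × 0.5 = 4.9°C, giving 10°C.
From 600 m to 1200 m (saturated): cools by 6.7 × 0.6 = 4.02°C, giving 5.98°C.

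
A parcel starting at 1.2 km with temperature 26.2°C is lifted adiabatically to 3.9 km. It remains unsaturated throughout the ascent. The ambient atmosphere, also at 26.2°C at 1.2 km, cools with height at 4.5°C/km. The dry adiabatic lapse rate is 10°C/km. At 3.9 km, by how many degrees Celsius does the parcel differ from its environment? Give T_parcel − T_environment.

-14.85°C (parcel cooler than environment)

Parcel:
  Dry to 3900 m: -10 × 2.7 km = -27°C, so T = -0.8°C.
Environment:
  Environment to 3900 m: -4.5 × 2.7 km = -12.15°C, so T = 14.05°C.
T_parcel − T_env = -0.8 − 14.05 = -14.85°C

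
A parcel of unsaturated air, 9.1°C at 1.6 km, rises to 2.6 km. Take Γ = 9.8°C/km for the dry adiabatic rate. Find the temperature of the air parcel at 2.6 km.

-0.7°C

From 1600 m to 2600 m (dry adiabatic): cools by 9.8 × 1 = 9.8°C, giving -0.7°C.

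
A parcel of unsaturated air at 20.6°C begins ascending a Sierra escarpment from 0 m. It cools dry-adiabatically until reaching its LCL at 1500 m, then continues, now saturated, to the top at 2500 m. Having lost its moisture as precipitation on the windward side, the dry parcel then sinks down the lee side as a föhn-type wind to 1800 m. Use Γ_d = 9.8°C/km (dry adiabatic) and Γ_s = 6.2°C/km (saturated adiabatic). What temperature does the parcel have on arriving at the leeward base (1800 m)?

0–1500 m, dry: Δz = 1.5 km ⇒ ΔT = -14.7°C; T = 5.9°C
1500–2500 m, saturated: Δz = 1 km ⇒ ΔT = -6.2°C; T = -0.3°C
2500–1800 m, dry descent: Δz = 0.7 km ⇒ ΔT = +6.86°C; T = 6.56°C

6.56°C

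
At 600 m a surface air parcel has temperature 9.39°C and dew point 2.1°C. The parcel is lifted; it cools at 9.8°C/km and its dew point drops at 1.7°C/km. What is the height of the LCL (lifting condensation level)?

1500 m

T and T_d converge at 9.8 − 1.7 = 8.1°C per km
Height above start = (9.39 − 2.1) / 8.1 = 0.9 km
LCL altitude = 600 m + 900 m = 1500 m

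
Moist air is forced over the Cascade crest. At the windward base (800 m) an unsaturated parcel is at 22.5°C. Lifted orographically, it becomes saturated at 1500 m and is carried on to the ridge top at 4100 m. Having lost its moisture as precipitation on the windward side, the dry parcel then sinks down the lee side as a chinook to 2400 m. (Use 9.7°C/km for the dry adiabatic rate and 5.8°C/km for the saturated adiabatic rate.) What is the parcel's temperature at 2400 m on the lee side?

17.12°C

800 → 1500 m (dry, 9.7°C/km): ΔT = -9.7 × 0.7 = -6.79°C → T = 15.71°C
1500 → 4100 m (saturated, 5.8°C/km): ΔT = -5.8 × 2.6 = -15.08°C → T = 0.63°C
4100 → 2400 m (dry descent, 9.7°C/km): ΔT = +9.7 × 1.7 = +16.49°C → T = 17.12°C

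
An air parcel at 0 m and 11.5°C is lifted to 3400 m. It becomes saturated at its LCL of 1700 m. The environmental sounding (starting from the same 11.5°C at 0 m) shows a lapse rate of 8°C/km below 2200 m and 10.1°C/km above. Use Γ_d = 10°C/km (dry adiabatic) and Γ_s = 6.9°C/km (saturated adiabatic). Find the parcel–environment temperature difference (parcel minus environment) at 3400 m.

+0.99°C (parcel warmer than environment)

Parcel:
  From 0 m to 1700 m (dry): cools by 10 × 1.7 = 17°C, giving -5.5°C.
  From 1700 m to 3400 m (saturated): cools by 6.9 × 1.7 = 11.73°C, giving -17.23°C.
Environment:
  From 0 m to 2200 m (environment, lower layer): cools by 8 × 2.2 = 17.6°C, giving -6.1°C.
  From 2200 m to 3400 m (environment, upper layer): cools by 10.1 × 1.2 = 12.12°C, giving -18.22°C.
T_parcel − T_env = -17.23 − (-18.22) = +0.99°C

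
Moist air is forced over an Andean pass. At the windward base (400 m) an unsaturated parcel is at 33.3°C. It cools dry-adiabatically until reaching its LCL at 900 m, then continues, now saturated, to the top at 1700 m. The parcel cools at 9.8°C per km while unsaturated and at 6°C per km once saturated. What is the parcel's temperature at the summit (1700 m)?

Dry to 900 m: -9.8 × 0.5 km = -4.9°C, so T = 28.4°C.
Saturated to 1700 m: -6 × 0.8 km = -4.8°C, so T = 23.6°C.

23.6°C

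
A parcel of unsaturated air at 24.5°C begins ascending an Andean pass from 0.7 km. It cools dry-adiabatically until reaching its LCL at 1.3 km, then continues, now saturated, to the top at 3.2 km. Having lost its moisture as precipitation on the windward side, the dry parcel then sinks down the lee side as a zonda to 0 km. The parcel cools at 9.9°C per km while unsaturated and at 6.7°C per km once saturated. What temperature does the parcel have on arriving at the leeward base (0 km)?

700–1300 m, dry: Δz = 0.6 km ⇒ ΔT = -5.94°C; T = 18.56°C
1300–3200 m, saturated: Δz = 1.9 km ⇒ ΔT = -12.73°C; T = 5.83°C
3200–0 m, dry descent: Δz = 3.2 km ⇒ ΔT = +31.68°C; T = 37.51°C

37.51°C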